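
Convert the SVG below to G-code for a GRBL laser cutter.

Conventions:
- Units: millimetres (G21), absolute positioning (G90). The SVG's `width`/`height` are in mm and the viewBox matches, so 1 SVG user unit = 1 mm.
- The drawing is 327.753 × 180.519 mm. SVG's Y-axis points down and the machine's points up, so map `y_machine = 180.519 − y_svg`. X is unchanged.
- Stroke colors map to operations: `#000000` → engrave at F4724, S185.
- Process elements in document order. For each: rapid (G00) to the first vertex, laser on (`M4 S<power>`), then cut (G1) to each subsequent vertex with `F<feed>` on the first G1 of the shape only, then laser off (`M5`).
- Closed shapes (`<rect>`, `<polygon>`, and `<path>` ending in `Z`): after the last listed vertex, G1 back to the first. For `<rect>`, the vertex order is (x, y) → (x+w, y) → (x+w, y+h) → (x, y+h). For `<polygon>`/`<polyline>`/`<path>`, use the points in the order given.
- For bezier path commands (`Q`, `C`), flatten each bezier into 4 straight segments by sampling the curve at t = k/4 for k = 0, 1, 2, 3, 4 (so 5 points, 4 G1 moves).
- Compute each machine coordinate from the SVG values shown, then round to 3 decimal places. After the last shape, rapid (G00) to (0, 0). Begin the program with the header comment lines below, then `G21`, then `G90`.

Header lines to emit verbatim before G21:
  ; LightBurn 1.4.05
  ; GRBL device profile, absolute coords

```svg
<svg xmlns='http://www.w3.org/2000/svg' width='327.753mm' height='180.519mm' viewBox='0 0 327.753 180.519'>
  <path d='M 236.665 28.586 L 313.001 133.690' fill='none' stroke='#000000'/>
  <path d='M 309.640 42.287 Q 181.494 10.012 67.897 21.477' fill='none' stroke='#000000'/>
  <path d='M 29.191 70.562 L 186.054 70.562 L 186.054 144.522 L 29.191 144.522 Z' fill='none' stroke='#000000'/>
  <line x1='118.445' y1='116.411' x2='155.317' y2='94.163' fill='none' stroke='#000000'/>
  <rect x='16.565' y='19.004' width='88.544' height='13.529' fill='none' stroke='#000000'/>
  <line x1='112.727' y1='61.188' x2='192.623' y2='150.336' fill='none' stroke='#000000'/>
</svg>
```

viewBox `0 0 327.753 180.519` with mm width/height → 1 unit = 1 mm. Flip: y_m = 180.519 − y_svg.

**Shape 1** — `<path>` line segment, stroke `#000000` → engrave (S185, F4724). Machine vertices: (236.665,151.933) → (313.001,46.829). Open path.

**Shape 2** — `<path>` quadratic bezier, stroke `#000000` → engrave (S185, F4724). Control points (SVG): P0=(309.640,42.287), P1=(181.494,10.012), P2=(67.897,21.477); sampled at t=k/4. Machine vertices: (309.640,138.232) → (246.476,151.636) → (185.131,159.572) → (125.605,162.041) → (67.897,159.042). Open path.

**Shape 3** — `<path>` rectangle, stroke `#000000` → engrave (S185, F4724). Machine vertices: (29.191,109.957) → (186.054,109.957) → (186.054,35.997) → (29.191,35.997) → (29.191,109.957). Closed: final G1 returns to the first vertex.

**Shape 4** — `<line>` line segment, stroke `#000000` → engrave (S185, F4724). Machine vertices: (118.445,64.108) → (155.317,86.356). Open path.

**Shape 5** — `<rect>` rectangle, stroke `#000000` → engrave (S185, F4724). Machine vertices: (16.565,161.515) → (105.109,161.515) → (105.109,147.986) → (16.565,147.986) → (16.565,161.515). Closed: final G1 returns to the first vertex.

**Shape 6** — `<line>` line segment, stroke `#000000` → engrave (S185, F4724). Machine vertices: (112.727,119.331) → (192.623,30.183). Open path.

; LightBurn 1.4.05
; GRBL device profile, absolute coords
G21
G90
G00 X236.665 Y151.933
M4 S185
G1 X313.001 Y46.829 F4724
M5
G00 X309.640 Y138.232
M4 S185
G1 X246.476 Y151.636 F4724
G1 X185.131 Y159.572
G1 X125.605 Y162.041
G1 X67.897 Y159.042
M5
G00 X29.191 Y109.957
M4 S185
G1 X186.054 Y109.957 F4724
G1 X186.054 Y35.997
G1 X29.191 Y35.997
G1 X29.191 Y109.957
M5
G00 X118.445 Y64.108
M4 S185
G1 X155.317 Y86.356 F4724
M5
G00 X16.565 Y161.515
M4 S185
G1 X105.109 Y161.515 F4724
G1 X105.109 Y147.986
G1 X16.565 Y147.986
G1 X16.565 Y161.515
M5
G00 X112.727 Y119.331
M4 S185
G1 X192.623 Y30.183 F4724
M5
G00 X0.000 Y0.000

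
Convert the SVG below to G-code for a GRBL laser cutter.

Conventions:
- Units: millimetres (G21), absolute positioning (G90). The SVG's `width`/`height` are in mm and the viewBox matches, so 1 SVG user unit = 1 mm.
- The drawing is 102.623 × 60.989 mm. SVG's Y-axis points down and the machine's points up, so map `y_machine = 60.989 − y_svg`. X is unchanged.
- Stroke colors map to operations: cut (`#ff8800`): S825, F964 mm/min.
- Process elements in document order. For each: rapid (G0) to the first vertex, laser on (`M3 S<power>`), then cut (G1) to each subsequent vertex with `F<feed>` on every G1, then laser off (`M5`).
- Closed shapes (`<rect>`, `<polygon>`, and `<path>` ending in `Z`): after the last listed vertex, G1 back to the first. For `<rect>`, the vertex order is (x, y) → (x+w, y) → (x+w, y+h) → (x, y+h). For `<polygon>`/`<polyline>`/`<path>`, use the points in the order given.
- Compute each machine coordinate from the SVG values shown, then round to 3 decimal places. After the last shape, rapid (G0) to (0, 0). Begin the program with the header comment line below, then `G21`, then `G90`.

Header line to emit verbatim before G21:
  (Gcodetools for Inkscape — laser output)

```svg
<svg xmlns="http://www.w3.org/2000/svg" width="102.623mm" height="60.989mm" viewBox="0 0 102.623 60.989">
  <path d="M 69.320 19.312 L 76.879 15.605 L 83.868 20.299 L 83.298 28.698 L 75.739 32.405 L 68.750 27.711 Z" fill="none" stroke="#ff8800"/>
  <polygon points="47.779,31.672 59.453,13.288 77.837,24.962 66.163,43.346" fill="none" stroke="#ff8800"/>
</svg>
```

(Gcodetools for Inkscape — laser output)
G21
G90
G0 X69.320 Y41.677
M3 S825
G1 X76.879 Y45.384 F964
G1 X83.868 Y40.690 F964
G1 X83.298 Y32.291 F964
G1 X75.739 Y28.584 F964
G1 X68.750 Y33.278 F964
G1 X69.320 Y41.677 F964
M5
G0 X47.779 Y29.317
M3 S825
G1 X59.453 Y47.701 F964
G1 X77.837 Y36.027 F964
G1 X66.163 Y17.643 F964
G1 X47.779 Y29.317 F964
M5
G0 X0.000 Y0.000

Since the viewBox matches the mm dimensions, user units are millimetres directly. The only transform is the Y-flip y_m = 60.989 − y_svg.

Shape 1 is a regular polygon drawn with `<path>`. Its stroke #ff8800 means cut at S825, F964. After flipping Y the toolpath is (69.320,41.677) → (76.879,45.384) → (83.868,40.690) → (83.298,32.291) → (75.739,28.584) → (68.750,33.278) → (69.320,41.677), returning to the start.

Shape 2 is a regular polygon drawn with `<polygon>`. Its stroke #ff8800 means cut at S825, F964. After flipping Y the toolpath is (47.779,29.317) → (59.453,47.701) → (77.837,36.027) → (66.163,17.643) → (47.779,29.317), returning to the start.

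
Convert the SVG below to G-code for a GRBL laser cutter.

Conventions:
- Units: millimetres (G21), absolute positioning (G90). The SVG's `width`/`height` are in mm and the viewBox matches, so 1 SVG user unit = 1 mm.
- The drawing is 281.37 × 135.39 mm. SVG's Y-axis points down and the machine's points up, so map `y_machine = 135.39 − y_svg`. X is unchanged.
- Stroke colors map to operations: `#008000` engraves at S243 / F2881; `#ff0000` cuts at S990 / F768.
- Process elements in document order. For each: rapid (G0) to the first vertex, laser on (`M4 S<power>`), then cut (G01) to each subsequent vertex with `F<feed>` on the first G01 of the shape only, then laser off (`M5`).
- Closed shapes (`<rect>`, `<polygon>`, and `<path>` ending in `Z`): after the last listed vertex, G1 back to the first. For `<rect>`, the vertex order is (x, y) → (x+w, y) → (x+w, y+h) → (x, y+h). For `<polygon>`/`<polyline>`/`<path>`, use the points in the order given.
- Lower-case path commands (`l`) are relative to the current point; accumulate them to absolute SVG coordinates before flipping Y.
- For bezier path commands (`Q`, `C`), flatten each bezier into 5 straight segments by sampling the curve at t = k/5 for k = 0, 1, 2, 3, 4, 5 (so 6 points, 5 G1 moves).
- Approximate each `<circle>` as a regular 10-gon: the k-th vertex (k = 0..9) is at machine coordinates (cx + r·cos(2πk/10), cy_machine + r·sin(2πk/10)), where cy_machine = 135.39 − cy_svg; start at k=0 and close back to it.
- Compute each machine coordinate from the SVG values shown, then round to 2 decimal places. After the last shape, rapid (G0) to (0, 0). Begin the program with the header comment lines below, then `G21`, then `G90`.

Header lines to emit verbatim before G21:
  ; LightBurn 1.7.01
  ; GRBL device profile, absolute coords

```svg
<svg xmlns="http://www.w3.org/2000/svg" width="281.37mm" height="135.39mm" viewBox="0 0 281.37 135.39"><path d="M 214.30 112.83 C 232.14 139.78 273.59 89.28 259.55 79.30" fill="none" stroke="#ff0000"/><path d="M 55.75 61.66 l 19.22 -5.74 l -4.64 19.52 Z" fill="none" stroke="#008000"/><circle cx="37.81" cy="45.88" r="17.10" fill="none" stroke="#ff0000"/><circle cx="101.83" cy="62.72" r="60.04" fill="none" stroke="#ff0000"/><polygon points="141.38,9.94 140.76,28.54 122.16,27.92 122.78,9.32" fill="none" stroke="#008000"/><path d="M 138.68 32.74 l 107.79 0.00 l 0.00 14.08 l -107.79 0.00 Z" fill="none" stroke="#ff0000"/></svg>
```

; LightBurn 1.7.01
; GRBL device profile, absolute coords
G21
G90
G0 X214.30 Y22.56
M4 S990
G01 X227.20 Y14.74 F768
G01 X241.98 Y19.85
G01 X254.83 Y32.21
G01 X261.95 Y46.18
G01 X259.55 Y56.09
M5
G0 X55.75 Y73.73
M4 S243
G01 X74.97 Y79.47 F2881
G01 X70.33 Y59.95
G01 X55.75 Y73.73
M5
G0 X54.91 Y89.51
M4 S990
G01 X51.64 Y99.56 F768
G01 X43.09 Y105.77
G01 X32.53 Y105.77
G01 X23.98 Y99.56
G01 X20.71 Y89.51
G01 X23.98 Y79.46
G01 X32.53 Y73.25
G01 X43.09 Y73.25
G01 X51.64 Y79.46
G01 X54.91 Y89.51
M5
G0 X161.87 Y72.67
M4 S990
G01 X150.40 Y107.96 F768
G01 X120.38 Y129.77
G01 X83.28 Y129.77
G01 X53.26 Y107.96
G01 X41.79 Y72.67
G01 X53.26 Y37.38
G01 X83.28 Y15.57
G01 X120.38 Y15.57
G01 X150.40 Y37.38
G01 X161.87 Y72.67
M5
G0 X141.38 Y125.45
M4 S243
G01 X140.76 Y106.85 F2881
G01 X122.16 Y107.47
G01 X122.78 Y126.07
G01 X141.38 Y125.45
M5
G0 X138.68 Y102.65
M4 S990
G01 X246.47 Y102.65 F768
G01 X246.47 Y88.57
G01 X138.68 Y88.57
G01 X138.68 Y102.65
M5
G0 X0.00 Y0.00

1 u = 1 mm; y_m = 135.39 − y.

[1] `<path>` cubic bezier, #ff0000→cut S990 F768: (214.30,22.56) → (227.20,14.74) → (241.98,19.85) → (254.83,32.21) → (261.95,46.18) → (259.55,56.09)

[2] `<path>` regular polygon, #008000→engrave S243 F2881: (55.75,73.73) → (74.97,79.47) → (70.33,59.95) → (55.75,73.73) (closed)

[3] `<circle>` circle, #ff0000→cut S990 F768: (54.91,89.51) → (51.64,99.56) → (43.09,105.77) → (32.53,105.77) → (23.98,99.56) → (20.71,89.51) → (23.98,79.46) → (32.53,73.25) → (43.09,73.25) → (51.64,79.46) → (54.91,89.51) (closed)

[4] `<circle>` circle, #ff0000→cut S990 F768: (161.87,72.67) → (150.40,107.96) → (120.38,129.77) → (83.28,129.77) → (53.26,107.96) → (41.79,72.67) → (53.26,37.38) → (83.28,15.57) → (120.38,15.57) → (150.40,37.38) → (161.87,72.67) (closed)

[5] `<polygon>` regular polygon, #008000→engrave S243 F2881: (141.38,125.45) → (140.76,106.85) → (122.16,107.47) → (122.78,126.07) → (141.38,125.45) (closed)

[6] `<path>` rectangle, #ff0000→cut S990 F768: (138.68,102.65) → (246.47,102.65) → (246.47,88.57) → (138.68,88.57) → (138.68,102.65) (closed)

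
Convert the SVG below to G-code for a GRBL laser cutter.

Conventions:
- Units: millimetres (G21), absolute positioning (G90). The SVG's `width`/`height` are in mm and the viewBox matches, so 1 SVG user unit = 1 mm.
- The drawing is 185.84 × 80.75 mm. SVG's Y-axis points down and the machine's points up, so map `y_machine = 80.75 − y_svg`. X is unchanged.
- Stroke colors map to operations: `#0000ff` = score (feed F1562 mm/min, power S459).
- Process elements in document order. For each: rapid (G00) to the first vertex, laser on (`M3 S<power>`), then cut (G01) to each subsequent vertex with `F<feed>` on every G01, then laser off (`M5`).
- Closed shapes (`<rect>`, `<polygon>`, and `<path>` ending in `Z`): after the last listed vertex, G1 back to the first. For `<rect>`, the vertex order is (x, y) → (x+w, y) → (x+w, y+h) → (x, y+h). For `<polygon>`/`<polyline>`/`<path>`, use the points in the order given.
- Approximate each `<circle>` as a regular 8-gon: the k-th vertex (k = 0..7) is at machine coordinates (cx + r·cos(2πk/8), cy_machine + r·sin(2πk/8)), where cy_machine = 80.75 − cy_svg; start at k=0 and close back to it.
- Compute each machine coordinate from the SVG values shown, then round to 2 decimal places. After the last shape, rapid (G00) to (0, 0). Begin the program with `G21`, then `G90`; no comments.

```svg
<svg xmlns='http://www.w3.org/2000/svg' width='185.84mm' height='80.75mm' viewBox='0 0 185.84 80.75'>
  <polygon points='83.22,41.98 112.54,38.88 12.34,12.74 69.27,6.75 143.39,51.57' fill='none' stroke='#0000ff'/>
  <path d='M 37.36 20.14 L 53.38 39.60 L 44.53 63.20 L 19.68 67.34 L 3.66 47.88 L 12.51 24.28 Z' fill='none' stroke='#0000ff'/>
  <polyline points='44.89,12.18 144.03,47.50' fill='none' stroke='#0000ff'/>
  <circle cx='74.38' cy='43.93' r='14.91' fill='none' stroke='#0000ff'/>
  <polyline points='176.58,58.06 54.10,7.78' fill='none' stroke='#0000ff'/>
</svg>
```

G21
G90
G00 X83.22 Y38.77
M3 S459
G01 X112.54 Y41.87 F1562
G01 X12.34 Y68.01 F1562
G01 X69.27 Y74.00 F1562
G01 X143.39 Y29.18 F1562
G01 X83.22 Y38.77 F1562
M5
G00 X37.36 Y60.61
M3 S459
G01 X53.38 Y41.15 F1562
G01 X44.53 Y17.55 F1562
G01 X19.68 Y13.41 F1562
G01 X3.66 Y32.87 F1562
G01 X12.51 Y56.47 F1562
G01 X37.36 Y60.61 F1562
M5
G00 X44.89 Y68.57
M3 S459
G01 X144.03 Y33.25 F1562
M5
G00 X89.29 Y36.82
M3 S459
G01 X84.92 Y47.36 F1562
G01 X74.38 Y51.73 F1562
G01 X63.84 Y47.36 F1562
G01 X59.47 Y36.82 F1562
G01 X63.84 Y26.28 F1562
G01 X74.38 Y21.91 F1562
G01 X84.92 Y26.28 F1562
G01 X89.29 Y36.82 F1562
M5
G00 X176.58 Y22.69
M3 S459
G01 X54.10 Y72.97 F1562
M5
G00 X0.00 Y0.00

1 u = 1 mm; y_m = 80.75 − y.

[1] `<polygon>` closed polygon, #0000ff→score S459 F1562: (83.22,38.77) → (112.54,41.87) → (12.34,68.01) → (69.27,74.00) → (143.39,29.18) → (83.22,38.77) (closed)

[2] `<path>` regular polygon, #0000ff→score S459 F1562: (37.36,60.61) → (53.38,41.15) → (44.53,17.55) → (19.68,13.41) → (3.66,32.87) → (12.51,56.47) → (37.36,60.61) (closed)

[3] `<polyline>` line segment, #0000ff→score S459 F1562: (44.89,68.57) → (144.03,33.25)

[4] `<circle>` circle, #0000ff→score S459 F1562: (89.29,36.82) → (84.92,47.36) → (74.38,51.73) → (63.84,47.36) → (59.47,36.82) → (63.84,26.28) → (74.38,21.91) → (84.92,26.28) → (89.29,36.82) (closed)

[5] `<polyline>` line segment, #0000ff→score S459 F1562: (176.58,22.69) → (54.10,72.97)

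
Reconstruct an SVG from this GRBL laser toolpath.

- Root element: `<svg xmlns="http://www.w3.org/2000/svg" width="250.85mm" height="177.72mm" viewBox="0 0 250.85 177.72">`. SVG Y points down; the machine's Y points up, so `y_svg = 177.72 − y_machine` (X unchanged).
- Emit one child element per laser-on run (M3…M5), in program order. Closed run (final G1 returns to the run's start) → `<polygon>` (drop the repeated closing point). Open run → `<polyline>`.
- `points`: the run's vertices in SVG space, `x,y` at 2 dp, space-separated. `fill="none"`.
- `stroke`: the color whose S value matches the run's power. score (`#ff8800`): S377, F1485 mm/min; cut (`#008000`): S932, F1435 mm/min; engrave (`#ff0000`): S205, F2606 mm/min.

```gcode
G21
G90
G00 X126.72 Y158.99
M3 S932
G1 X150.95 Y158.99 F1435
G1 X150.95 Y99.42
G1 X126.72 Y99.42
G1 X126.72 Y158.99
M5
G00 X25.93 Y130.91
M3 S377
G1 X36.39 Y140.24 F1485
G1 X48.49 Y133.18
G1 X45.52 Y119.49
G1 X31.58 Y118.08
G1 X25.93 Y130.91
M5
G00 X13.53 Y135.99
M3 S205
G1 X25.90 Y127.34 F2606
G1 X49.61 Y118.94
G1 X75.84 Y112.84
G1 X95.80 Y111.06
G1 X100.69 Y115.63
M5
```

<svg xmlns="http://www.w3.org/2000/svg" width="250.85mm" height="177.72mm" viewBox="0 0 250.85 177.72">
  <polygon points="126.72,18.73 150.95,18.73 150.95,78.30 126.72,78.30" fill="none" stroke="#008000"/>
  <polygon points="25.93,46.81 36.39,37.48 48.49,44.54 45.52,58.23 31.58,59.64" fill="none" stroke="#ff8800"/>
  <polyline points="13.53,41.73 25.90,50.38 49.61,58.78 75.84,64.88 95.80,66.66 100.69,62.09" fill="none" stroke="#ff0000"/>
</svg>

Each laser-on run becomes one SVG element. Flip Y back into SVG space with y_svg = 177.72 − y_machine.

Run 1: the run's S932 means `#008000` (cut). The run returns to its start, so emit a `<polygon>` with points (Y-flipped): 126.72,18.73 150.95,18.73 150.95,78.30 126.72,78.30.

Run 2: the run's S377 means `#ff8800` (score). The run returns to its start, so emit a `<polygon>` with points (Y-flipped): 25.93,46.81 36.39,37.48 48.49,44.54 45.52,58.23 31.58,59.64.

Run 3: power S205 maps to stroke `#ff0000` (engrave). The run is open, so emit a `<polyline>` with points (Y-flipped): 13.53,41.73 25.90,50.38 49.61,58.78 75.84,64.88 95.80,66.66 100.69,62.09.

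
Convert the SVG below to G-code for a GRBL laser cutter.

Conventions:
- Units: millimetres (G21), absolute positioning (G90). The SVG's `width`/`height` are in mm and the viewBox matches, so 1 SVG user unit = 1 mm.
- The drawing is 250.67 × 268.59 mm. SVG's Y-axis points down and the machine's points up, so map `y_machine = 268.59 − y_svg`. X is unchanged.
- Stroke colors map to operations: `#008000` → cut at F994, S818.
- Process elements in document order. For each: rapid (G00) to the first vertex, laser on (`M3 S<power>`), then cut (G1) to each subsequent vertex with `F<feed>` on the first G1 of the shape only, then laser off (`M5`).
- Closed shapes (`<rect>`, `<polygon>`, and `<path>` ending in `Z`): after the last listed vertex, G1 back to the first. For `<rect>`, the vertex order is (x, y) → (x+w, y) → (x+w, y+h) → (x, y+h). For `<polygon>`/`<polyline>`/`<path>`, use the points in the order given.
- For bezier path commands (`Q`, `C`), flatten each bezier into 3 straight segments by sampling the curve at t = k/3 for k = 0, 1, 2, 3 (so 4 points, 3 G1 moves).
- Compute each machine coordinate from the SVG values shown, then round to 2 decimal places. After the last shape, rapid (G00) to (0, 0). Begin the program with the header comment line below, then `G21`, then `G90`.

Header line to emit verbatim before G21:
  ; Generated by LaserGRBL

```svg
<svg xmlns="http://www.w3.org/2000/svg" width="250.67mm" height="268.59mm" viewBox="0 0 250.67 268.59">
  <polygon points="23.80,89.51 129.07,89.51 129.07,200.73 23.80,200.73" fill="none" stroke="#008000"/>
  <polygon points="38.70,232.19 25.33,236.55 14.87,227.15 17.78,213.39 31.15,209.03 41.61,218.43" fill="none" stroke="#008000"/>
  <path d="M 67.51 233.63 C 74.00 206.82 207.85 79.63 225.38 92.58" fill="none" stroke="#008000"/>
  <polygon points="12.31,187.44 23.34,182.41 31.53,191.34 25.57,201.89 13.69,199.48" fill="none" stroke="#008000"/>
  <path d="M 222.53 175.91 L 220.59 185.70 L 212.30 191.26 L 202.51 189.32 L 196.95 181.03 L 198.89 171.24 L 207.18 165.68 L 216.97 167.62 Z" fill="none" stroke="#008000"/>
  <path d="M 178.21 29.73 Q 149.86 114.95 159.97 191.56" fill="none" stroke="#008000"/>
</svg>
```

1 u = 1 mm; y_m = 268.59 − y.

[1] `<polygon>` rectangle, #008000→cut S818 F994: (23.80,179.08) → (129.07,179.08) → (129.07,67.86) → (23.80,67.86) → (23.80,179.08) (closed)

[2] `<polygon>` regular polygon, #008000→cut S818 F994: (38.70,36.40) → (25.33,32.04) → (14.87,41.44) → (17.78,55.20) → (31.15,59.56) → (41.61,50.16) → (38.70,36.40) (closed)

[3] `<path>` cubic bezier, #008000→cut S818 F994: (67.51,34.96) → (107.43,86.32) → (178.10,151.15) → (225.38,176.01)

[4] `<polygon>` regular polygon, #008000→cut S818 F994: (12.31,81.15) → (23.34,86.18) → (31.53,77.25) → (25.57,66.70) → (13.69,69.11) → (12.31,81.15) (closed)

[5] `<path>` regular polygon, #008000→cut S818 F994: (222.53,92.68) → (220.59,82.89) → (212.30,77.33) → (202.51,79.27) → (196.95,87.56) → (198.89,97.35) → (207.18,102.91) → (216.97,100.97) → (222.53,92.68) (closed)

[6] `<path>` quadratic bezier, #008000→cut S818 F994: (178.21,238.86) → (163.58,183.00) → (157.50,129.06) → (159.97,77.03)

; Generated by LaserGRBL
G21
G90
G00 X23.80 Y179.08
M3 S818
G1 X129.07 Y179.08 F994
G1 X129.07 Y67.86
G1 X23.80 Y67.86
G1 X23.80 Y179.08
M5
G00 X38.70 Y36.40
M3 S818
G1 X25.33 Y32.04 F994
G1 X14.87 Y41.44
G1 X17.78 Y55.20
G1 X31.15 Y59.56
G1 X41.61 Y50.16
G1 X38.70 Y36.40
M5
G00 X67.51 Y34.96
M3 S818
G1 X107.43 Y86.32 F994
G1 X178.10 Y151.15
G1 X225.38 Y176.01
M5
G00 X12.31 Y81.15
M3 S818
G1 X23.34 Y86.18 F994
G1 X31.53 Y77.25
G1 X25.57 Y66.70
G1 X13.69 Y69.11
G1 X12.31 Y81.15
M5
G00 X222.53 Y92.68
M3 S818
G1 X220.59 Y82.89 F994
G1 X212.30 Y77.33
G1 X202.51 Y79.27
G1 X196.95 Y87.56
G1 X198.89 Y97.35
G1 X207.18 Y102.91
G1 X216.97 Y100.97
G1 X222.53 Y92.68
M5
G00 X178.21 Y238.86
M3 S818
G1 X163.58 Y183.00 F994
G1 X157.50 Y129.06
G1 X159.97 Y77.03
M5
G00 X0.00 Y0.00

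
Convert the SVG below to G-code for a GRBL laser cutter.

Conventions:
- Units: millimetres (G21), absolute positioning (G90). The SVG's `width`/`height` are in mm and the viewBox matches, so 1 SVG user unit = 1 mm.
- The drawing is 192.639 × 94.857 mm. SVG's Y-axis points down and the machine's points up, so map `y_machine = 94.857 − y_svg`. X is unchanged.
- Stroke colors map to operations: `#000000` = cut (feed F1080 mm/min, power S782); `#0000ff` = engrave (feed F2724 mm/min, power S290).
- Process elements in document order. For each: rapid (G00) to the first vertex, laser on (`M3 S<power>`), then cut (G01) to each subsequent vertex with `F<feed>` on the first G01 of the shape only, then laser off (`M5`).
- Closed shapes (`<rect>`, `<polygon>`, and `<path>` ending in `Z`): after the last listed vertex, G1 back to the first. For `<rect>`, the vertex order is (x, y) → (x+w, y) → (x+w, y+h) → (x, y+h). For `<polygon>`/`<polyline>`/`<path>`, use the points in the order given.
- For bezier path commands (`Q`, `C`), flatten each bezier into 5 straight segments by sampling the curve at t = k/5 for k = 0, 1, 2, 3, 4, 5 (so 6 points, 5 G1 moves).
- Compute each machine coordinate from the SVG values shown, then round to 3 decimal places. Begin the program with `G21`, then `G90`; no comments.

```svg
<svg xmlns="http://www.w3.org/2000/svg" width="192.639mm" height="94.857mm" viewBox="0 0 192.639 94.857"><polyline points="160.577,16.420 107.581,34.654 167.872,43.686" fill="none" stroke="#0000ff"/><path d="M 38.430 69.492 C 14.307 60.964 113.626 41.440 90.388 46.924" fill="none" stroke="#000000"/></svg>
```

viewBox `0 0 192.639 94.857` with mm width/height → 1 unit = 1 mm. Flip: y_m = 94.857 − y_svg.

**Shape 1** — `<polyline>` open polyline, stroke `#0000ff` → engrave (S290, F2724). Machine vertices: (160.577,78.437) → (107.581,60.203) → (167.872,51.171). Open path.

**Shape 2** — `<path>` cubic bezier, stroke `#000000` → cut (S782, F1080). Control points (SVG): P0=(38.430,69.492), P1=(14.307,60.964), P2=(113.626,41.440), P3=(90.388,46.924); sampled at t=k/5. Machine vertices: (38.430,25.365) → (36.801,31.513) → (52.991,38.572) → (75.190,44.814) → (91.592,48.510) → (90.388,47.933). Open path.

G21
G90
G00 X160.577 Y78.437
M3 S290
G01 X107.581 Y60.203 F2724
G01 X167.872 Y51.171
M5
G00 X38.430 Y25.365
M3 S782
G01 X36.801 Y31.513 F1080
G01 X52.991 Y38.572
G01 X75.190 Y44.814
G01 X91.592 Y48.510
G01 X90.388 Y47.933
M5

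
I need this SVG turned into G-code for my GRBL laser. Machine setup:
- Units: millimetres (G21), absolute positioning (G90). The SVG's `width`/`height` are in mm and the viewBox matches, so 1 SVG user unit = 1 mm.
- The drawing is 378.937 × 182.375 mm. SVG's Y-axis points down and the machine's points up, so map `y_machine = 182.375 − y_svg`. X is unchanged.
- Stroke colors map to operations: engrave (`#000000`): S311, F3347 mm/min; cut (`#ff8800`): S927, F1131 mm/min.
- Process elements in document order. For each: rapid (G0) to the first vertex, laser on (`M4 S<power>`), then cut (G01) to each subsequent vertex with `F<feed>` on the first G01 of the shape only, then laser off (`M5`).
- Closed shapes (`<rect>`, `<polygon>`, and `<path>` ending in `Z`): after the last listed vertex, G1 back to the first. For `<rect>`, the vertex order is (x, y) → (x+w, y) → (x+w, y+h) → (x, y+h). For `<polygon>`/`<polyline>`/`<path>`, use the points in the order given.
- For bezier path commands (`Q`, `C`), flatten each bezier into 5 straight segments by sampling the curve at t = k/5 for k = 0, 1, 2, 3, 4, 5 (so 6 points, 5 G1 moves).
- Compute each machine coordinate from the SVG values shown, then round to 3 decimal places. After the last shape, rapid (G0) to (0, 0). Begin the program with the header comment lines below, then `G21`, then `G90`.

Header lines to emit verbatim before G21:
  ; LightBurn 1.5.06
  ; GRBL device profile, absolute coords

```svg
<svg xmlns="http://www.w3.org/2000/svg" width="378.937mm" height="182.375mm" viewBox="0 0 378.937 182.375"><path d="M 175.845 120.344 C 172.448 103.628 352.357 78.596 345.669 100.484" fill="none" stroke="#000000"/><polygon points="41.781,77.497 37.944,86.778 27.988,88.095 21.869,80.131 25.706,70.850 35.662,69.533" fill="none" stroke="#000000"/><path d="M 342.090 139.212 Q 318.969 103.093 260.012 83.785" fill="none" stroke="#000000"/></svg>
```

; LightBurn 1.5.06
; GRBL device profile, absolute coords
G21
G90
G0 X175.845 Y62.031
M4 S311
G01 X192.844 Y72.617 F3347
G01 X236.082 Y82.547
G01 X287.802 Y89.170
G01 X330.249 Y89.835
G01 X345.669 Y81.891
M5
G0 X41.781 Y104.878
M4 S311
G01 X37.944 Y95.597 F3347
G01 X27.988 Y94.280
G01 X21.869 Y102.244
G01 X25.706 Y111.525
G01 X35.662 Y112.842
G01 X41.781 Y104.878
M5
G0 X342.090 Y43.163
M4 S311
G01 X331.408 Y56.938 F3347
G01 X317.859 Y69.368
G01 X301.444 Y80.454
G01 X282.161 Y90.194
G01 X260.012 Y98.590
M5
G0 X0.000 Y0.000

viewBox `0 0 378.937 182.375` with mm width/height → 1 unit = 1 mm. Flip: y_m = 182.375 − y_svg.

**Shape 1** — `<path>` cubic bezier, stroke `#000000` → engrave (S311, F3347). Control points (SVG): P0=(175.845,120.344), P1=(172.448,103.628), P2=(352.357,78.596), P3=(345.669,100.484); sampled at t=k/5. Machine vertices: (175.845,62.031) → (192.844,72.617) → (236.082,82.547) → (287.802,89.170) → (330.249,89.835) → (345.669,81.891). Open path.

**Shape 2** — `<polygon>` regular polygon, stroke `#000000` → engrave (S311, F3347). Machine vertices: (41.781,104.878) → (37.944,95.597) → (27.988,94.280) → (21.869,102.244) → (25.706,111.525) → (35.662,112.842) → (41.781,104.878). Closed: final G1 returns to the first vertex.

**Shape 3** — `<path>` quadratic bezier, stroke `#000000` → engrave (S311, F3347). Control points (SVG): P0=(342.090,139.212), P1=(318.969,103.093), P2=(260.012,83.785); sampled at t=k/5. Machine vertices: (342.090,43.163) → (331.408,56.938) → (317.859,69.368) → (301.444,80.454) → (282.161,90.194) → (260.012,98.590). Open path.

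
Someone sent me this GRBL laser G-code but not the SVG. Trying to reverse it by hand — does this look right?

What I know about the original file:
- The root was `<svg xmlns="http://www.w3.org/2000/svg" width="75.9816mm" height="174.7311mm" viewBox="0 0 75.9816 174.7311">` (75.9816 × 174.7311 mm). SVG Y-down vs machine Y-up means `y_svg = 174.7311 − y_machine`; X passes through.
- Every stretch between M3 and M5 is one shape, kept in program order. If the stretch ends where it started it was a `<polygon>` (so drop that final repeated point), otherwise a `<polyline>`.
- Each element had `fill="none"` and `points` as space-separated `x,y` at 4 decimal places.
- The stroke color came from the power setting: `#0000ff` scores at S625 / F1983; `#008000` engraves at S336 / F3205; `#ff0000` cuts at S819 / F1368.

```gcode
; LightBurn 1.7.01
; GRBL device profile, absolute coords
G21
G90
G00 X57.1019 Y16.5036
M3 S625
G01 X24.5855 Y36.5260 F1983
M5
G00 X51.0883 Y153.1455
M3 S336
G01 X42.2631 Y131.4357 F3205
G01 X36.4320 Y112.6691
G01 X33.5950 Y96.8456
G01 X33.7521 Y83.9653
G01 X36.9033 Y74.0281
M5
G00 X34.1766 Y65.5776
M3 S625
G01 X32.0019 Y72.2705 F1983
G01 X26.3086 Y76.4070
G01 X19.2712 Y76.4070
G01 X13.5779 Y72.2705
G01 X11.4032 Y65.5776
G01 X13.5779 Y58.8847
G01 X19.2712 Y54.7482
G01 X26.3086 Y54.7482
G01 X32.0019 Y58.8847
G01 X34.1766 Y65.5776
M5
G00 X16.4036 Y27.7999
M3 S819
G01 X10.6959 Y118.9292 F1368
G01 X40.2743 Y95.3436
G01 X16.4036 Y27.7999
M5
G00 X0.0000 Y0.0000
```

Machine Y-up, SVG Y-down with viewBox height 174.7311, so y_svg = 174.7311 − y_machine; X carries over.

Run 1: power S625 maps to stroke `#0000ff` (score). The run is open, so emit a `<polyline>` with points (Y-flipped): 57.1019,158.2275 24.5855,138.2051.

Run 2: the run's S336 means `#008000` (engrave). The run is open, so emit a `<polyline>` with points (Y-flipped): 51.0883,21.5856 42.2631,43.2954 36.4320,62.0620 33.5950,77.8855 33.7521,90.7658 36.9033,100.7030.

Run 3: power S625 maps to stroke `#0000ff` (score). The run returns to its start, so emit a `<polygon>` with points (Y-flipped): 34.1766,109.1535 32.0019,102.4606 26.3086,98.3241 19.2712,98.3241 13.5779,102.4606 11.4032,109.1535 13.5779,115.8464 19.2712,119.9829 26.3086,119.9829 32.0019,115.8464.

Run 4: power S819 maps to stroke `#ff0000` (cut). The run returns to its start, so emit a `<polygon>` with points (Y-flipped): 16.4036,146.9312 10.6959,55.8019 40.2743,79.3875.

<svg xmlns="http://www.w3.org/2000/svg" width="75.9816mm" height="174.7311mm" viewBox="0 0 75.9816 174.7311">
  <polyline points="57.1019,158.2275 24.5855,138.2051" fill="none" stroke="#0000ff"/>
  <polyline points="51.0883,21.5856 42.2631,43.2954 36.4320,62.0620 33.5950,77.8855 33.7521,90.7658 36.9033,100.7030" fill="none" stroke="#008000"/>
  <polygon points="34.1766,109.1535 32.0019,102.4606 26.3086,98.3241 19.2712,98.3241 13.5779,102.4606 11.4032,109.1535 13.5779,115.8464 19.2712,119.9829 26.3086,119.9829 32.0019,115.8464" fill="none" stroke="#0000ff"/>
  <polygon points="16.4036,146.9312 10.6959,55.8019 40.2743,79.3875" fill="none" stroke="#ff0000"/>
</svg>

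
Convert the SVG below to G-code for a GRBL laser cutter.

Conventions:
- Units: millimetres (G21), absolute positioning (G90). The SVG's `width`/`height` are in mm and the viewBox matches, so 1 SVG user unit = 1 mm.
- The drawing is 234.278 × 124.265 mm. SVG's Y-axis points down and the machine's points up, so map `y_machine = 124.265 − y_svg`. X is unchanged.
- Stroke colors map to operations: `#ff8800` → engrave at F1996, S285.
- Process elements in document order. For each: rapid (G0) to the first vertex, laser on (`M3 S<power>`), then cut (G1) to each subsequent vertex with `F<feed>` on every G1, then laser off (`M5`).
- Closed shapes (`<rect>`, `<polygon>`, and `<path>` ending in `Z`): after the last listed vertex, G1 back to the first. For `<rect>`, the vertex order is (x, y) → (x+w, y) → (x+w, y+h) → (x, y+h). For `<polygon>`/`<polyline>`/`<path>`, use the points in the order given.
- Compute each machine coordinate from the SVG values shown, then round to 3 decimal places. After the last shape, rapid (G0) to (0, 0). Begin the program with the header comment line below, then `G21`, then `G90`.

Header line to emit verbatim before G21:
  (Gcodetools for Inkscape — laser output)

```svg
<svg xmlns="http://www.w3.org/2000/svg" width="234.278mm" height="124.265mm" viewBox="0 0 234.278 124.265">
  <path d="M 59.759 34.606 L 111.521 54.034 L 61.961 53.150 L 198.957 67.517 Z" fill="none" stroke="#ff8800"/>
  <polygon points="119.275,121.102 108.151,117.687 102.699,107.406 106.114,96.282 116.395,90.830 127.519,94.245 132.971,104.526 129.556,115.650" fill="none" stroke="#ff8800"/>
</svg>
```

(Gcodetools for Inkscape — laser output)
G21
G90
G0 X59.759 Y89.659
M3 S285
G1 X111.521 Y70.231 F1996
G1 X61.961 Y71.115 F1996
G1 X198.957 Y56.748 F1996
G1 X59.759 Y89.659 F1996
M5
G0 X119.275 Y3.163
M3 S285
G1 X108.151 Y6.578 F1996
G1 X102.699 Y16.859 F1996
G1 X106.114 Y27.983 F1996
G1 X116.395 Y33.435 F1996
G1 X127.519 Y30.020 F1996
G1 X132.971 Y19.739 F1996
G1 X129.556 Y8.615 F1996
G1 X119.275 Y3.163 F1996
M5
G0 X0.000 Y0.000

1 u = 1 mm; y_m = 124.265 − y.

[1] `<path>` closed polygon, #ff8800→engrave S285 F1996: (59.759,89.659) → (111.521,70.231) → (61.961,71.115) → (198.957,56.748) → (59.759,89.659) (closed)

[2] `<polygon>` regular polygon, #ff8800→engrave S285 F1996: (119.275,3.163) → (108.151,6.578) → (102.699,16.859) → (106.114,27.983) → (116.395,33.435) → (127.519,30.020) → (132.971,19.739) → (129.556,8.615) → (119.275,3.163) (closed)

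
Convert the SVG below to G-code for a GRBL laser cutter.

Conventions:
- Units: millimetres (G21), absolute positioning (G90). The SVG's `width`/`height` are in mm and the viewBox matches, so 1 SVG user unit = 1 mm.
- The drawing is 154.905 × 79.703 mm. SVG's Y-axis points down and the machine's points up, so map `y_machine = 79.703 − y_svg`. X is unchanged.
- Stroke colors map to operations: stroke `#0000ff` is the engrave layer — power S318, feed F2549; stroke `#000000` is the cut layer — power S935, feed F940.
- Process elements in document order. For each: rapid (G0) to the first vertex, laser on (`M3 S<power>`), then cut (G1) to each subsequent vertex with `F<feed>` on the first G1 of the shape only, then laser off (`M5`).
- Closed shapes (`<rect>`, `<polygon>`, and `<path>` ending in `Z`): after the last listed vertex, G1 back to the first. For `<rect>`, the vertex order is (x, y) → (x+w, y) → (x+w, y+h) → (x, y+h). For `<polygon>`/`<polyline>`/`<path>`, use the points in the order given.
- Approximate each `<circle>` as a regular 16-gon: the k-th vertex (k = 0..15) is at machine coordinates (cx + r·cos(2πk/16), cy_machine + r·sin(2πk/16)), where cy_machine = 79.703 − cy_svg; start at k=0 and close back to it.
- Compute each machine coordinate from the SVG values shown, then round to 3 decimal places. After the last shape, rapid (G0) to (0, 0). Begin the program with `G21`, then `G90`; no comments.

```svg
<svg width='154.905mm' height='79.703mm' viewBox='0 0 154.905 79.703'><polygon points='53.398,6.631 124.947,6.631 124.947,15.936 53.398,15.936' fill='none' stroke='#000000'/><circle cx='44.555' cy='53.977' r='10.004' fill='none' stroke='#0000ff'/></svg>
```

G21
G90
G0 X53.398 Y73.072
M3 S935
G1 X124.947 Y73.072 F940
G1 X124.947 Y63.767
G1 X53.398 Y63.767
G1 X53.398 Y73.072
M5
G0 X54.559 Y25.726
M3 S318
G1 X53.797 Y29.554 F2549
G1 X51.629 Y32.800
G1 X48.383 Y34.968
G1 X44.555 Y35.730
G1 X40.727 Y34.968
G1 X37.481 Y32.800
G1 X35.313 Y29.554
G1 X34.551 Y25.726
G1 X35.313 Y21.898
G1 X37.481 Y18.652
G1 X40.727 Y16.484
G1 X44.555 Y15.722
G1 X48.383 Y16.484
G1 X51.629 Y18.652
G1 X53.797 Y21.898
G1 X54.559 Y25.726
M5
G0 X0.000 Y0.000

Since the viewBox matches the mm dimensions, user units are millimetres directly. The only transform is the Y-flip y_m = 79.703 − y_svg.

Shape 1 is a rectangle drawn with `<polygon>`. Its stroke #000000 means cut at S935, F940. After flipping Y the toolpath is (53.398,73.072) → (124.947,73.072) → (124.947,63.767) → (53.398,63.767) → (53.398,73.072), returning to the start.

Shape 2 is a circle drawn with `<circle>`. Its stroke #0000ff means engrave at S318, F2549. After flipping Y the toolpath is (54.559,25.726) → (53.797,29.554) → (51.629,32.800) → (48.383,34.968) → (44.555,35.730) → (40.727,34.968) → (37.481,32.800) → (35.313,29.554) → (34.551,25.726) → (35.313,21.898) → (37.481,18.652) → (40.727,16.484) → (44.555,15.722) → (48.383,16.484) → (51.629,18.652) → (53.797,21.898) → (54.559,25.726), returning to the start.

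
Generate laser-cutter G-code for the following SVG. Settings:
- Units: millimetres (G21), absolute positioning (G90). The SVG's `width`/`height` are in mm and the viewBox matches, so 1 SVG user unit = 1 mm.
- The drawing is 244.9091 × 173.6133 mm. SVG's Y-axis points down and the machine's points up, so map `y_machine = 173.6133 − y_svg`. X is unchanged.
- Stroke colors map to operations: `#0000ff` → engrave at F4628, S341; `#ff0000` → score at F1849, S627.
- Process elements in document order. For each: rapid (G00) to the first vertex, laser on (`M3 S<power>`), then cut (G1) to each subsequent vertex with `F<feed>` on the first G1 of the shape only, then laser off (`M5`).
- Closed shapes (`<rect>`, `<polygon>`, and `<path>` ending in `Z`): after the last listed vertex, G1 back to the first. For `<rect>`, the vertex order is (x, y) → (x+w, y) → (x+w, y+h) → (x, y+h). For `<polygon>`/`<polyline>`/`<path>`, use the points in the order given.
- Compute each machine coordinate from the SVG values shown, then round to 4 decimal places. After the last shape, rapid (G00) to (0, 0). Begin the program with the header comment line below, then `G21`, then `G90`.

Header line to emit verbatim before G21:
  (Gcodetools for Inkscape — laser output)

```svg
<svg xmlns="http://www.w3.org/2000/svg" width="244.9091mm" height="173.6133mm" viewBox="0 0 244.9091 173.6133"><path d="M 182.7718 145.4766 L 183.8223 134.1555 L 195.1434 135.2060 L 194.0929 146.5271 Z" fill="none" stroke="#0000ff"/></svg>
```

(Gcodetools for Inkscape — laser output)
G21
G90
G00 X182.7718 Y28.1367
M3 S341
G1 X183.8223 Y39.4578 F4628
G1 X195.1434 Y38.4073
G1 X194.0929 Y27.0862
G1 X182.7718 Y28.1367
M5
G00 X0.0000 Y0.0000

1 u = 1 mm; y_m = 173.6133 − y.

[1] `<path>` regular polygon, #0000ff→engrave S341 F4628: (182.7718,28.1367) → (183.8223,39.4578) → (195.1434,38.4073) → (194.0929,27.0862) → (182.7718,28.1367) (closed)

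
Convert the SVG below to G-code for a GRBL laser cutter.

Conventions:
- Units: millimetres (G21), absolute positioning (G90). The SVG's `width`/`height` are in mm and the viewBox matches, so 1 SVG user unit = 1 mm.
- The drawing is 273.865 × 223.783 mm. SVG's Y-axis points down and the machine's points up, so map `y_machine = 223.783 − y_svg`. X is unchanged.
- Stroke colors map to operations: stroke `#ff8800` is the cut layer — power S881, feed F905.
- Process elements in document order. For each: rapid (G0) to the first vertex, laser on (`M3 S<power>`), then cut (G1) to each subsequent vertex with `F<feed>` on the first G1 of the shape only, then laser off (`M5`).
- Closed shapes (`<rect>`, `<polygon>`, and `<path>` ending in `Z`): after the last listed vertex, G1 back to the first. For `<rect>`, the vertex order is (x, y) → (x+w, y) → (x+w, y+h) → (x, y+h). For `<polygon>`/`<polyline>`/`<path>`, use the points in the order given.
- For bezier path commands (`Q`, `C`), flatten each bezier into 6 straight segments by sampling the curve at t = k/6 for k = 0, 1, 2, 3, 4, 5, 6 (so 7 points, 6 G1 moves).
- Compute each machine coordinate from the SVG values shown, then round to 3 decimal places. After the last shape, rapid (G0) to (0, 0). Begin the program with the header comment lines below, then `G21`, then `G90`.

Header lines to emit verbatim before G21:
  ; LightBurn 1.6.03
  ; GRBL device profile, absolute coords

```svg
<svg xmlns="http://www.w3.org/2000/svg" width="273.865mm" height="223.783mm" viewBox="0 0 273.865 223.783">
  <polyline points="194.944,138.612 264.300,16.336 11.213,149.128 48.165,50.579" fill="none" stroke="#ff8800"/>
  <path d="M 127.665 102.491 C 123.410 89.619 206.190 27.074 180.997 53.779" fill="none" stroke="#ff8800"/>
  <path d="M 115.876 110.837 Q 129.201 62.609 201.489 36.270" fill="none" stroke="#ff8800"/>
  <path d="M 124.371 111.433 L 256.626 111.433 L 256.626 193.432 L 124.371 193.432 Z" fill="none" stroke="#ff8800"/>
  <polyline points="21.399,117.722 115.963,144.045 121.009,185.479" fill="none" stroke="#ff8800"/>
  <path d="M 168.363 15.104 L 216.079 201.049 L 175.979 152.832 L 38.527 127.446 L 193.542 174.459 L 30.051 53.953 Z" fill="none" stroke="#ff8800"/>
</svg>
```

viewBox `0 0 273.865 223.783` with mm width/height → 1 unit = 1 mm. Flip: y_m = 223.783 − y_svg.

**Shape 1** — `<polyline>` open polyline, stroke `#ff8800` → cut (S881, F905). Machine vertices: (194.944,85.171) → (264.300,207.447) → (11.213,74.655) → (48.165,173.204). Open path.

**Shape 2** — `<path>` cubic bezier, stroke `#ff8800` → cut (S881, F905). Control points (SVG): P0=(127.665,102.491), P1=(123.410,89.619), P2=(206.190,27.074), P3=(180.997,53.779); sampled at t=k/6. Machine vertices: (127.665,121.292) → (131.888,131.224) → (145.199,145.576) → (162.183,160.489) → (177.422,172.104) → (185.499,176.562) → (180.997,170.004). Open path.

**Shape 3** — `<path>` quadratic bezier, stroke `#ff8800` → cut (S881, F905). Control points (SVG): P0=(115.876,110.837), P1=(129.201,62.609), P2=(201.489,36.270); sampled at t=k/6. Machine vertices: (115.876,112.946) → (121.956,128.414) → (131.311,142.666) → (143.942,155.702) → (159.848,167.522) → (179.031,178.125) → (201.489,187.513). Open path.

**Shape 4** — `<path>` rectangle, stroke `#ff8800` → cut (S881, F905). Machine vertices: (124.371,112.350) → (256.626,112.350) → (256.626,30.351) → (124.371,30.351) → (124.371,112.350). Closed: final G1 returns to the first vertex.

**Shape 5** — `<polyline>` open polyline, stroke `#ff8800` → cut (S881, F905). Machine vertices: (21.399,106.061) → (115.963,79.738) → (121.009,38.304). Open path.

**Shape 6** — `<path>` closed polygon, stroke `#ff8800` → cut (S881, F905). Machine vertices: (168.363,208.679) → (216.079,22.734) → (175.979,70.951) → (38.527,96.337) → (193.542,49.324) → (30.051,169.830) → (168.363,208.679). Closed: final G1 returns to the first vertex.

; LightBurn 1.6.03
; GRBL device profile, absolute coords
G21
G90
G0 X194.944 Y85.171
M3 S881
G1 X264.300 Y207.447 F905
G1 X11.213 Y74.655
G1 X48.165 Y173.204
M5
G0 X127.665 Y121.292
M3 S881
G1 X131.888 Y131.224 F905
G1 X145.199 Y145.576
G1 X162.183 Y160.489
G1 X177.422 Y172.104
G1 X185.499 Y176.562
G1 X180.997 Y170.004
M5
G0 X115.876 Y112.946
M3 S881
G1 X121.956 Y128.414 F905
G1 X131.311 Y142.666
G1 X143.942 Y155.702
G1 X159.848 Y167.522
G1 X179.031 Y178.125
G1 X201.489 Y187.513
M5
G0 X124.371 Y112.350
M3 S881
G1 X256.626 Y112.350 F905
G1 X256.626 Y30.351
G1 X124.371 Y30.351
G1 X124.371 Y112.350
M5
G0 X21.399 Y106.061
M3 S881
G1 X115.963 Y79.738 F905
G1 X121.009 Y38.304
M5
G0 X168.363 Y208.679
M3 S881
G1 X216.079 Y22.734 F905
G1 X175.979 Y70.951
G1 X38.527 Y96.337
G1 X193.542 Y49.324
G1 X30.051 Y169.830
G1 X168.363 Y208.679
M5
G0 X0.000 Y0.000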